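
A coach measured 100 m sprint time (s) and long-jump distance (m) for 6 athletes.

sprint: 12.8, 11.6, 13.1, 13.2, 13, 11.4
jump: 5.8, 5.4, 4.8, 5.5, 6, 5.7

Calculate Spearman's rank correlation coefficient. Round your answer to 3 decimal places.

-0.200

Rank sprint: 3, 2, 5, 6, 4, 1
Rank jump: 5, 2, 1, 3, 6, 4
d = rank(sprint) − rank(jump): -2, 0, 4, 3, -2, -3; Σd² = 42
ρ = 1 − 6Σd² / [n(n²−1)] = 1 − 6×42 / (6×35) = 1 − 252/210 ≈ -0.200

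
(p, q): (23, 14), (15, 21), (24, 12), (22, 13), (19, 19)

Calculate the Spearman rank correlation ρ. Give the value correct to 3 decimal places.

Rank p: 4, 1, 5, 3, 2
Rank q: 3, 5, 1, 2, 4
d = rank(p) − rank(q): 1, -4, 4, 1, -2; Σd² = 38
ρ = 1 − 6Σd² / [n(n²−1)] = 1 − 6×38 / (5×24) = 1 − 228/120 ≈ -0.900

-0.900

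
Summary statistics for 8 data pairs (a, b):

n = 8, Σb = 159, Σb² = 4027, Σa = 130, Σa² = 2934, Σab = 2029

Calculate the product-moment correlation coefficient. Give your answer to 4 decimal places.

-0.6574

r = (nΣab − ΣaΣb) / √[(nΣa² − (Σa)²)(nΣb² − (Σb)²)]
Numerator: 8×2029 − 130×159 = -4438
Denominator: √[(23472 − 16900)(32216 − 25281)] = √[6572 × 6935] = 6751.0607
r = -4438 / 6751.0607 ≈ -0.6574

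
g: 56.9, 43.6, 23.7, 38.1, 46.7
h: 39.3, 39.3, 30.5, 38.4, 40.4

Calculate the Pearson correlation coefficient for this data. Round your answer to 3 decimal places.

0.855

n = 5, Σg = 209, Σh = 187.9, Σg² = 9332.76, Σh² = 7125.95, Σgh = 8022.22
nΣgh − ΣgΣh = 40111.1 − 39271.1 = 840
nΣg² − (Σg)² = 46663.8 − 43681 = 2982.8; nΣh² − (Σh)² = 35629.75 − 35306.41 = 323.34
r = 840 / √(2982.8 × 323.34) = 840 / 982.0685 ≈ 0.855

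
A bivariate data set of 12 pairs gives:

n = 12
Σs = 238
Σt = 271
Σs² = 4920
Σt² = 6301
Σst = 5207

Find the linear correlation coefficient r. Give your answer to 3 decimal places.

-0.883

r = (nΣst − ΣsΣt) / √[(nΣs² − (Σs)²)(nΣt² − (Σt)²)]
Numerator: 12×5207 − 238×271 = -2014
Denominator: √[(59040 − 56644)(75612 − 73441)] = √[2396 × 2171] = 2280.7271
r = -2014 / 2280.7271 ≈ -0.883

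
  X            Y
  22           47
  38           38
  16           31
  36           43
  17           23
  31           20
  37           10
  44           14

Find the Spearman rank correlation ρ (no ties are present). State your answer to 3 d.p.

-0.333

Rank X: 3, 7, 1, 5, 2, 4, 6, 8
Rank Y: 8, 6, 5, 7, 4, 3, 1, 2
d = rank(X) − rank(Y): -5, 1, -4, -2, -2, 1, 5, 6; Σd² = 112
ρ = 1 − 6Σd² / [n(n²−1)] = 1 − 6×112 / (8×63) = 1 − 672/504 ≈ -0.333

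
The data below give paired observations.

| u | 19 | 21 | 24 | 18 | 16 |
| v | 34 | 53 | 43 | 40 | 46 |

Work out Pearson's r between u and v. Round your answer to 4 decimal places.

n = 5, Σu = 98, Σv = 216, Σu² = 1958, Σv² = 9530, Σuv = 4247
nΣuv − ΣuΣv = 21235 − 21168 = 67
nΣu² − (Σu)² = 9790 − 9604 = 186; nΣv² − (Σv)² = 47650 − 46656 = 994
r = 67 / √(186 × 994) = 67 / 429.9814 ≈ 0.1558

0.1558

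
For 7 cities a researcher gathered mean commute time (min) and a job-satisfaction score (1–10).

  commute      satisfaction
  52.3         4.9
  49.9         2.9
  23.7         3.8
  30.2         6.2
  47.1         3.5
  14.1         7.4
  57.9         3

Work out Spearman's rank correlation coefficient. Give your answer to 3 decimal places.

Rank commute: 6, 5, 2, 3, 4, 1, 7
Rank satisfaction: 5, 1, 4, 6, 3, 7, 2
d = rank(commute) − rank(satisfaction): 1, 4, -2, -3, 1, -6, 5; Σd² = 92
ρ = 1 − 6Σd² / [n(n²−1)] = 1 − 6×92 / (7×48) = 1 − 552/336 ≈ -0.643

-0.643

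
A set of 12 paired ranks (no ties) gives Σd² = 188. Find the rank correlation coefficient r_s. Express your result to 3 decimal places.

0.343

ρ = 1 − 6Σd² / [n(n²−1)] = 1 − 6×188 / (12×143)
  = 1 − 1128/1716 = 1 − 0.6573 ≈ 0.343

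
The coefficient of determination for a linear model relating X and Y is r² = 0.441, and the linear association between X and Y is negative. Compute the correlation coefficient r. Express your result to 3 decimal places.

|r| = √0.441 = 0.664
The association is negative, so r = −0.664.

-0.664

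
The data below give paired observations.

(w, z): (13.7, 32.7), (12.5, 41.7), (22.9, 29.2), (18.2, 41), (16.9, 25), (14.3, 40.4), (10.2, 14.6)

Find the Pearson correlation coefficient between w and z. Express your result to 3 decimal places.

n = 7, Σw = 108.7, Σz = 224.6, Σw² = 1793.73, Σz² = 7812.14, Σwz = 3533.26
nΣwz − ΣwΣz = 24732.82 − 24414.02 = 318.8
nΣw² − (Σw)² = 12556.11 − 11815.69 = 740.42; nΣz² − (Σz)² = 54684.98 − 50445.16 = 4239.82
r = 318.8 / √(740.42 × 4239.82) = 318.8 / 1771.7922 ≈ 0.180

0.180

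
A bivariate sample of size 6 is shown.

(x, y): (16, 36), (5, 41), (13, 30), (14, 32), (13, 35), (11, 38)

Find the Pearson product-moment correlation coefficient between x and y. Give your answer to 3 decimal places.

n = 6, Σx = 72, Σy = 212, Σx² = 936, Σy² = 7570, Σxy = 2492
nΣxy − ΣxΣy = 14952 − 15264 = -312
nΣx² − (Σx)² = 5616 − 5184 = 432; nΣy² − (Σy)² = 45420 − 44944 = 476
r = -312 / √(432 × 476) = -312 / 453.4666 ≈ -0.688

-0.688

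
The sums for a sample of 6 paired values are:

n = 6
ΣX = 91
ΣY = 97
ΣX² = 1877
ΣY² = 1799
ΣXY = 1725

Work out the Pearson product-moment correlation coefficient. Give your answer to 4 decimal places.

r = (nΣXY − ΣXΣY) / √[(nΣX² − (ΣX)²)(nΣY² − (ΣY)²)]
Numerator: 6×1725 − 91×97 = 1523
Denominator: √[(11262 − 8281)(10794 − 9409)] = √[2981 × 1385] = 2031.9166
r = 1523 / 2031.9166 ≈ 0.7495

0.7495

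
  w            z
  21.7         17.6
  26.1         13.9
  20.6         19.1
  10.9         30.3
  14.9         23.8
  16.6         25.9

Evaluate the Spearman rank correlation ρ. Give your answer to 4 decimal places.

-0.9429

Rank w: 5, 6, 4, 1, 2, 3
Rank z: 2, 1, 3, 6, 4, 5
d = rank(w) − rank(z): 3, 5, 1, -5, -2, -2; Σd² = 68
ρ = 1 − 6Σd² / [n(n²−1)] = 1 − 6×68 / (6×35) = 1 − 408/210 ≈ -0.9429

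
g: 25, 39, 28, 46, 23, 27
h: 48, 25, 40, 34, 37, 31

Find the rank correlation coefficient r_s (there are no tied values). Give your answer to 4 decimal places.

Rank g: 2, 5, 4, 6, 1, 3
Rank h: 6, 1, 5, 3, 4, 2
d = rank(g) − rank(h): -4, 4, -1, 3, -3, 1; Σd² = 52
ρ = 1 − 6Σd² / [n(n²−1)] = 1 − 6×52 / (6×35) = 1 − 312/210 ≈ -0.4857

-0.4857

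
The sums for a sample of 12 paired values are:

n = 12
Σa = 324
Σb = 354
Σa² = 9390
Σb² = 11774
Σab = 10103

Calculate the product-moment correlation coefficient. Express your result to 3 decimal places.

0.590

r = (nΣab − ΣaΣb) / √[(nΣa² − (Σa)²)(nΣb² − (Σb)²)]
Numerator: 12×10103 − 324×354 = 6540
Denominator: √[(112680 − 104976)(141288 − 125316)] = √[7704 × 15972] = 11092.7133
r = 6540 / 11092.7133 ≈ 0.590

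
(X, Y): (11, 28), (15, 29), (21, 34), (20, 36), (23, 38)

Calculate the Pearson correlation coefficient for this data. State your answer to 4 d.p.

n = 5, ΣX = 90, ΣY = 165, ΣX² = 1716, ΣY² = 5521, ΣXY = 3051
nΣXY − ΣXΣY = 15255 − 14850 = 405
nΣX² − (ΣX)² = 8580 − 8100 = 480; nΣY² − (ΣY)² = 27605 − 27225 = 380
r = 405 / √(480 × 380) = 405 / 427.0831 ≈ 0.9483

0.9483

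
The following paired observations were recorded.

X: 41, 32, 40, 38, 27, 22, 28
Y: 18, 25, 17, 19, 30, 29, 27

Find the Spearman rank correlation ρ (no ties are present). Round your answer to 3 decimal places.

-0.929

Rank X: 7, 4, 6, 5, 2, 1, 3
Rank Y: 2, 4, 1, 3, 7, 6, 5
d = rank(X) − rank(Y): 5, 0, 5, 2, -5, -5, -2; Σd² = 108
ρ = 1 − 6Σd² / [n(n²−1)] = 1 − 6×108 / (7×48) = 1 − 648/336 ≈ -0.929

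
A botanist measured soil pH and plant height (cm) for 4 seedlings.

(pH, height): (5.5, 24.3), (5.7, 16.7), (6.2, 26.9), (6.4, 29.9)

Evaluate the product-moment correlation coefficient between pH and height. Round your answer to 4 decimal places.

0.7116

n = 4, Σx = 23.8, Σy = 97.8, Σx² = 142.14, Σy² = 2487, Σxy = 586.98
nΣxy − ΣxΣy = 2347.92 − 2327.64 = 20.28
nΣx² − (Σx)² = 568.56 − 566.44 = 2.12; nΣy² − (Σy)² = 9948 − 9564.84 = 383.16
r = 20.28 / √(2.12 × 383.16) = 20.28 / 28.5009 ≈ 0.7116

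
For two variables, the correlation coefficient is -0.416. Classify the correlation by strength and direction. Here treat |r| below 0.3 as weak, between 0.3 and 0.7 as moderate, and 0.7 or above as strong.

r = -0.416 < 0 so the relationship is negative.
|r| = 0.416, which falls in the moderate range.

moderate negative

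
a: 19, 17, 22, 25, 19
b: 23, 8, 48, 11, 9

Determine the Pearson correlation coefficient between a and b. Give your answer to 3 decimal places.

0.262

n = 5, Σa = 102, Σb = 99, Σa² = 2120, Σb² = 3099, Σab = 2075
nΣab − ΣaΣb = 10375 − 10098 = 277
nΣa² − (Σa)² = 10600 − 10404 = 196; nΣb² − (Σb)² = 15495 − 9801 = 5694
r = 277 / √(196 × 5694) = 277 / 1056.4204 ≈ 0.262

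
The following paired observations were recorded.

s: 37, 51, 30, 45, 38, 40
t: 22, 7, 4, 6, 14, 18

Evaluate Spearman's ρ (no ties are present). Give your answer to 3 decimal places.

-0.029

Rank s: 2, 6, 1, 5, 3, 4
Rank t: 6, 3, 1, 2, 4, 5
d = rank(s) − rank(t): -4, 3, 0, 3, -1, -1; Σd² = 36
ρ = 1 − 6Σd² / [n(n²−1)] = 1 − 6×36 / (6×35) = 1 − 216/210 ≈ -0.029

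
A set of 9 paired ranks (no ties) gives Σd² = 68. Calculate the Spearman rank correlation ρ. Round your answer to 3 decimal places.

ρ = 1 − 6Σd² / [n(n²−1)] = 1 − 6×68 / (9×80)
  = 1 − 408/720 = 1 − 0.5667 ≈ 0.433

0.433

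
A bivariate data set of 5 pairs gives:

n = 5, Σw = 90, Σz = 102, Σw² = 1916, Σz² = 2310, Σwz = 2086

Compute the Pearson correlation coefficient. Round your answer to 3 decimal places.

0.960

r = (nΣwz − ΣwΣz) / √[(nΣw² − (Σw)²)(nΣz² − (Σz)²)]
Numerator: 5×2086 − 90×102 = 1250
Denominator: √[(9580 − 8100)(11550 − 10404)] = √[1480 × 1146] = 1302.3364
r = 1250 / 1302.3364 ≈ 0.960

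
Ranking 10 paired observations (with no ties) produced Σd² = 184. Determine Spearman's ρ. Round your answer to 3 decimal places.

ρ = 1 − 6Σd² / [n(n²−1)] = 1 − 6×184 / (10×99)
  = 1 − 1104/990 = 1 − 1.1152 ≈ -0.115

-0.115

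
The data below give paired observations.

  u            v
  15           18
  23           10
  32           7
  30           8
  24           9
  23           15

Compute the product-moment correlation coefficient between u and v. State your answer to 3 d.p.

-0.888

n = 6, Σu = 147, Σv = 67, Σu² = 3783, Σv² = 843, Σuv = 1525
nΣuv − ΣuΣv = 9150 − 9849 = -699
nΣu² − (Σu)² = 22698 − 21609 = 1089; nΣv² − (Σv)² = 5058 − 4489 = 569
r = -699 / √(1089 × 569) = -699 / 787.1728 ≈ -0.888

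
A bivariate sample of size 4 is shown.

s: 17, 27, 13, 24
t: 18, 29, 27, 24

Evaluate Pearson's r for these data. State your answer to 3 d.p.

n = 4, Σs = 81, Σt = 98, Σs² = 1763, Σt² = 2470, Σst = 2016
nΣst − ΣsΣt = 8064 − 7938 = 126
nΣs² − (Σs)² = 7052 − 6561 = 491; nΣt² − (Σt)² = 9880 − 9604 = 276
r = 126 / √(491 × 276) = 126 / 368.1250 ≈ 0.342

0.342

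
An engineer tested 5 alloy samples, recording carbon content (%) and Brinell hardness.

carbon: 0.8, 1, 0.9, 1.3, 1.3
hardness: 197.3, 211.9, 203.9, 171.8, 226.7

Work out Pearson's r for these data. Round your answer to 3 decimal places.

n = 5, Σx = 5.3, Σy = 1011.6, Σx² = 5.83, Σy² = 206312.24, Σxy = 1071.3
nΣxy − ΣxΣy = 5356.5 − 5361.48 = -4.98
nΣx² − (Σx)² = 29.15 − 28.09 = 1.06; nΣy² − (Σy)² = 1031561.2 − 1023334.56 = 8226.64
r = -4.98 / √(1.06 × 8226.64) = -4.98 / 93.3822 ≈ -0.053

-0.053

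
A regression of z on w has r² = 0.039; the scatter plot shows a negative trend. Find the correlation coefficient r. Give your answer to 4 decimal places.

-0.1975

|r| = √0.039 = 0.1975
The association is negative, so r = −0.1975.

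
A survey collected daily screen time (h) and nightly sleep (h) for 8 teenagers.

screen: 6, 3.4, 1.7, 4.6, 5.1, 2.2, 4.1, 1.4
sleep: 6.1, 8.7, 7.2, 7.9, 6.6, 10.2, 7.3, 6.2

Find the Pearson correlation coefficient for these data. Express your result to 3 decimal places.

n = 8, Σx = 28.5, Σy = 60.2, Σx² = 121.23, Σy² = 466.48, Σxy = 209.47
nΣxy − ΣxΣy = 1675.76 − 1715.7 = -39.94
nΣx² − (Σx)² = 969.84 − 812.25 = 157.59; nΣy² − (Σy)² = 3731.84 − 3624.04 = 107.8
r = -39.94 / √(157.59 × 107.8) = -39.94 / 130.3388 ≈ -0.306

-0.306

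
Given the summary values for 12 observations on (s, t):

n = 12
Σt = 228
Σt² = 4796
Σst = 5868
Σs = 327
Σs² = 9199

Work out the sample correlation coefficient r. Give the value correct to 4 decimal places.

-0.9434

r = (nΣst − ΣsΣt) / √[(nΣs² − (Σs)²)(nΣt² − (Σt)²)]
Numerator: 12×5868 − 327×228 = -4140
Denominator: √[(110388 − 106929)(57552 − 51984)] = √[3459 × 5568] = 4388.5888
r = -4140 / 4388.5888 ≈ -0.9434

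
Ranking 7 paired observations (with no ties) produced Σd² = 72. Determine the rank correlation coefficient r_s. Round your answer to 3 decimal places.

-0.286

ρ = 1 − 6Σd² / [n(n²−1)] = 1 − 6×72 / (7×48)
  = 1 − 432/336 = 1 − 1.2857 ≈ -0.286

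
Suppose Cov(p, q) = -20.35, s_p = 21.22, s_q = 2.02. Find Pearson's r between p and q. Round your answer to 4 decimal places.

-0.4748

r = Cov(p,q) / (s_p · s_q) = -20.35 / (21.22 × 2.02)
  = -20.35 / 42.8644 ≈ -0.4748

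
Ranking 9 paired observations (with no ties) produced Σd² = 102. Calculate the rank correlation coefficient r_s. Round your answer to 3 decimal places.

0.150

ρ = 1 − 6Σd² / [n(n²−1)] = 1 − 6×102 / (9×80)
  = 1 − 612/720 = 1 − 0.8500 ≈ 0.150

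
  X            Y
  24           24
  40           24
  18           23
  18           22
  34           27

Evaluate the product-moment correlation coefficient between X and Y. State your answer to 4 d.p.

n = 5, ΣX = 134, ΣY = 120, ΣX² = 3980, ΣY² = 2894, ΣXY = 3264
nΣXY − ΣXΣY = 16320 − 16080 = 240
nΣX² − (ΣX)² = 19900 − 17956 = 1944; nΣY² − (ΣY)² = 14470 − 14400 = 70
r = 240 / √(1944 × 70) = 240 / 368.8902 ≈ 0.6506

0.6506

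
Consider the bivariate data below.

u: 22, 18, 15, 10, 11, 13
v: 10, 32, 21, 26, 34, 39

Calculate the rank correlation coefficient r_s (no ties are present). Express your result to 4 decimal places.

Rank u: 6, 5, 4, 1, 2, 3
Rank v: 1, 4, 2, 3, 5, 6
d = rank(u) − rank(v): 5, 1, 2, -2, -3, -3; Σd² = 52
ρ = 1 − 6Σd² / [n(n²−1)] = 1 − 6×52 / (6×35) = 1 − 312/210 ≈ -0.4857

-0.4857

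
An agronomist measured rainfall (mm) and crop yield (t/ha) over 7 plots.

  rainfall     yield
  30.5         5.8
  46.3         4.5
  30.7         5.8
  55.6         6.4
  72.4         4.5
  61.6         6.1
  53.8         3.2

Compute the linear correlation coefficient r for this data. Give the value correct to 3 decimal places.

n = 7, Σx = 350.9, Σy = 36.3, Σx² = 19038.55, Σy² = 196.19, Σxy = 1792.87
nΣxy − ΣxΣy = 12550.09 − 12737.67 = -187.58
nΣx² − (Σx)² = 133269.85 − 123130.81 = 10139.04; nΣy² − (Σy)² = 1373.33 − 1317.69 = 55.64
r = -187.58 / √(10139.04 × 55.64) = -187.58 / 751.0900 ≈ -0.250

-0.250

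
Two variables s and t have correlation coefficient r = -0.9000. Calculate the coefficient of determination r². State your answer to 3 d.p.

0.810

r² = (-0.9000)² = 0.810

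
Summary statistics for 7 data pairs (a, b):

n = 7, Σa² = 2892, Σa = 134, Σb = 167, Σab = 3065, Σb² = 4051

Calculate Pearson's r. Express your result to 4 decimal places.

-0.8920

r = (nΣab − ΣaΣb) / √[(nΣa² − (Σa)²)(nΣb² − (Σb)²)]
Numerator: 7×3065 − 134×167 = -923
Denominator: √[(20244 − 17956)(28357 − 27889)] = √[2288 × 468] = 1034.7869
r = -923 / 1034.7869 ≈ -0.8920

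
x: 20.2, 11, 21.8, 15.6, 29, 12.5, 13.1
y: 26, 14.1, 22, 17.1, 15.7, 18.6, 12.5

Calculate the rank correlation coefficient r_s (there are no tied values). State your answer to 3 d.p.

0.393

Rank x: 5, 1, 6, 4, 7, 2, 3
Rank y: 7, 2, 6, 4, 3, 5, 1
d = rank(x) − rank(y): -2, -1, 0, 0, 4, -3, 2; Σd² = 34
ρ = 1 − 6Σd² / [n(n²−1)] = 1 − 6×34 / (7×48) = 1 − 204/336 ≈ 0.393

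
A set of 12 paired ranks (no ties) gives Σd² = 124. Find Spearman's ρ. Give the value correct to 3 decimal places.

ρ = 1 − 6Σd² / [n(n²−1)] = 1 − 6×124 / (12×143)
  = 1 − 744/1716 = 1 − 0.4336 ≈ 0.566

0.566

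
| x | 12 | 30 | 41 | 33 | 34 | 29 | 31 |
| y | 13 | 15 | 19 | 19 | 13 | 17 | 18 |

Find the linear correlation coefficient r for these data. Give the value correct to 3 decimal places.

0.608

n = 7, Σx = 210, Σy = 114, Σx² = 6772, Σy² = 1898, Σxy = 3505
nΣxy − ΣxΣy = 24535 − 23940 = 595
nΣx² − (Σx)² = 47404 − 44100 = 3304; nΣy² − (Σy)² = 13286 − 12996 = 290
r = 595 / √(3304 × 290) = 595 / 978.8565 ≈ 0.608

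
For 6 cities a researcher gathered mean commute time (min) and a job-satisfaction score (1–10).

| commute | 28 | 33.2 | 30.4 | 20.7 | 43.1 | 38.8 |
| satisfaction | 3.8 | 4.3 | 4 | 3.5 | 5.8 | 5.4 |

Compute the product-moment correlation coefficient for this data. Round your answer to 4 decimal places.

n = 6, Σx = 194.2, Σy = 26.8, Σx² = 6601.94, Σy² = 123.98, Σxy = 902.71
nΣxy − ΣxΣy = 5416.26 − 5204.56 = 211.7
nΣx² − (Σx)² = 39611.64 − 37713.64 = 1898; nΣy² − (Σy)² = 743.88 − 718.24 = 25.64
r = 211.7 / √(1898 × 25.64) = 211.7 / 220.6008 ≈ 0.9597

0.9597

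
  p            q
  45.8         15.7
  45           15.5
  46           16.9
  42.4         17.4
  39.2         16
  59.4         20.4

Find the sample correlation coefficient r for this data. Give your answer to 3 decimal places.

0.835

n = 6, Σp = 277.8, Σq = 101.9, Σp² = 13101.4, Σq² = 1747.27, Σpq = 4770.68
nΣpq − ΣpΣq = 28624.08 − 28307.82 = 316.26
nΣp² − (Σp)² = 78608.4 − 77172.84 = 1435.56; nΣq² − (Σq)² = 10483.62 − 10383.61 = 100.01
r = 316.26 / √(1435.56 × 100.01) = 316.26 / 378.9068 ≈ 0.835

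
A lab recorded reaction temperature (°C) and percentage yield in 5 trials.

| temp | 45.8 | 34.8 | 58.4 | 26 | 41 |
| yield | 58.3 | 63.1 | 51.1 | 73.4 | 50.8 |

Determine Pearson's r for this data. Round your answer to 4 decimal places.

-0.8381

n = 5, Σx = 206, Σy = 296.7, Σx² = 9076.24, Σy² = 17959.91, Σxy = 11841.46
nΣxy − ΣxΣy = 59207.3 − 61120.2 = -1912.9
nΣx² − (Σx)² = 45381.2 − 42436 = 2945.2; nΣy² − (Σy)² = 89799.55 − 88030.89 = 1768.66
r = -1912.9 / √(2945.2 × 1768.66) = -1912.9 / 2282.3360 ≈ -0.8381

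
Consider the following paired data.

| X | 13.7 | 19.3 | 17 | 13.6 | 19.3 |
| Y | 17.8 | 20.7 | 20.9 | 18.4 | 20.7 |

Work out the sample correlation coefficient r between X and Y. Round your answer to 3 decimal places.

0.912

n = 5, ΣX = 82.9, ΣY = 98.5, ΣX² = 1406.63, ΣY² = 1949.19, ΣXY = 1648.42
nΣXY − ΣXΣY = 8242.1 − 8165.65 = 76.45
nΣX² − (ΣX)² = 7033.15 − 6872.41 = 160.74; nΣY² − (ΣY)² = 9745.95 − 9702.25 = 43.7
r = 76.45 / √(160.74 × 43.7) = 76.45 / 83.8113 ≈ 0.912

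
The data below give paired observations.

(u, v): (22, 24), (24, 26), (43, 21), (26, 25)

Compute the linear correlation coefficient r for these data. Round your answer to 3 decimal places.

n = 4, Σu = 115, Σv = 96, Σu² = 3585, Σv² = 2318, Σuv = 2705
nΣuv − ΣuΣv = 10820 − 11040 = -220
nΣu² − (Σu)² = 14340 − 13225 = 1115; nΣv² − (Σv)² = 9272 − 9216 = 56
r = -220 / √(1115 × 56) = -220 / 249.8800 ≈ -0.880

-0.880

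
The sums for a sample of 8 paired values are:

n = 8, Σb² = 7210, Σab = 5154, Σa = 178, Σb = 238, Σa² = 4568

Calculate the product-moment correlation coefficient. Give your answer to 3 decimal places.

-0.504

r = (nΣab − ΣaΣb) / √[(nΣa² − (Σa)²)(nΣb² − (Σb)²)]
Numerator: 8×5154 − 178×238 = -1132
Denominator: √[(36544 − 31684)(57680 − 56644)] = √[4860 × 1036] = 2243.8717
r = -1132 / 2243.8717 ≈ -0.504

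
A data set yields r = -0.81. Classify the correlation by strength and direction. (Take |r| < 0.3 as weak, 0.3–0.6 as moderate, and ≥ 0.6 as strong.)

strong negative

r = -0.81 < 0 so the relationship is negative.
|r| = 0.81, which falls in the strong range.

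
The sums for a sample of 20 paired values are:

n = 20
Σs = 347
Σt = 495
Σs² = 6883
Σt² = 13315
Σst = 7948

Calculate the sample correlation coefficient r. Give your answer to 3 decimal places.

r = (nΣst − ΣsΣt) / √[(nΣs² − (Σs)²)(nΣt² − (Σt)²)]
Numerator: 20×7948 − 347×495 = -12805
Denominator: √[(137660 − 120409)(266300 − 245025)] = √[17251 × 21275] = 19157.6362
r = -12805 / 19157.6362 ≈ -0.668

-0.668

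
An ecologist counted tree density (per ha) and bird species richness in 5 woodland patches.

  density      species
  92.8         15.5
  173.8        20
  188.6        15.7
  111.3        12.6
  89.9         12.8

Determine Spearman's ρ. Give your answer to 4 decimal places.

Rank density: 2, 4, 5, 3, 1
Rank species: 3, 5, 4, 1, 2
d = rank(density) − rank(species): -1, -1, 1, 2, -1; Σd² = 8
ρ = 1 − 6Σd² / [n(n²−1)] = 1 − 6×8 / (5×24) = 1 − 48/120 ≈ 0.6000

0.6000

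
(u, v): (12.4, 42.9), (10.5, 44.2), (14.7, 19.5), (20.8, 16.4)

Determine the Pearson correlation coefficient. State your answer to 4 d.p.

n = 4, Σu = 58.4, Σv = 123, Σu² = 912.74, Σv² = 4443.26, Σuv = 1623.83
nΣuv − ΣuΣv = 6495.32 − 7183.2 = -687.88
nΣu² − (Σu)² = 3650.96 − 3410.56 = 240.4; nΣv² − (Σv)² = 17773.04 − 15129 = 2644.04
r = -687.88 / √(240.4 × 2644.04) = -687.88 / 797.2623 ≈ -0.8628

-0.8628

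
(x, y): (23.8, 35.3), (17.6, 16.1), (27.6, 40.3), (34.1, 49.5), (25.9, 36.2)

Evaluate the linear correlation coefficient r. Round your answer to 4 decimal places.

n = 5, Σx = 129, Σy = 177.4, Σx² = 3471.58, Σy² = 6890.08, Σxy = 4861.31
nΣxy − ΣxΣy = 24306.55 − 22884.6 = 1421.95
nΣx² − (Σx)² = 17357.9 − 16641 = 716.9; nΣy² − (Σy)² = 34450.4 − 31470.76 = 2979.64
r = 1421.95 / √(716.9 × 2979.64) = 1421.95 / 1461.5416 ≈ 0.9729

0.9729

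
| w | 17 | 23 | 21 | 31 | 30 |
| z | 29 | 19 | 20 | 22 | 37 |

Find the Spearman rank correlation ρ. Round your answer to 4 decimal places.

0.1000

Rank w: 1, 3, 2, 5, 4
Rank z: 4, 1, 2, 3, 5
d = rank(w) − rank(z): -3, 2, 0, 2, -1; Σd² = 18
ρ = 1 − 6Σd² / [n(n²−1)] = 1 − 6×18 / (5×24) = 1 − 108/120 ≈ 0.1000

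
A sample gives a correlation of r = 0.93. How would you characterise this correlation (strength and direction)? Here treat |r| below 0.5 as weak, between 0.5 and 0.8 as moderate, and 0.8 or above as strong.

r = 0.93 > 0 so the relationship is positive.
|r| = 0.93, which falls in the strong range.

strong positive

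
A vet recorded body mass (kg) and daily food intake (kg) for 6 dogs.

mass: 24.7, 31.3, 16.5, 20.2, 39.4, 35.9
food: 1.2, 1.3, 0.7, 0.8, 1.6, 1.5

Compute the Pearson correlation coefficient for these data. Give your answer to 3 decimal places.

n = 6, Σx = 168, Σy = 7.1, Σx² = 5111.24, Σy² = 9.07, Σxy = 214.93
nΣxy − ΣxΣy = 1289.58 − 1192.8 = 96.78
nΣx² − (Σx)² = 30667.44 − 28224 = 2443.44; nΣy² − (Σy)² = 54.42 − 50.41 = 4.01
r = 96.78 / √(2443.44 × 4.01) = 96.78 / 98.9858 ≈ 0.978

0.978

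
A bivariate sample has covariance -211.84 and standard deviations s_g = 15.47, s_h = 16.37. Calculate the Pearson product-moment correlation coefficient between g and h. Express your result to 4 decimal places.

-0.8365

r = Cov(g,h) / (s_g · s_h) = -211.84 / (15.47 × 16.37)
  = -211.84 / 253.2439 ≈ -0.8365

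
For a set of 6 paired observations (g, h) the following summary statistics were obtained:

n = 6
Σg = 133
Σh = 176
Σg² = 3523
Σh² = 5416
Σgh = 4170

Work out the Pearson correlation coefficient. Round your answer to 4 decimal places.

r = (nΣgh − ΣgΣh) / √[(nΣg² − (Σg)²)(nΣh² − (Σh)²)]
Numerator: 6×4170 − 133×176 = 1612
Denominator: √[(21138 − 17689)(32496 − 30976)] = √[3449 × 1520] = 2289.6463
r = 1612 / 2289.6463 ≈ 0.7040

0.7040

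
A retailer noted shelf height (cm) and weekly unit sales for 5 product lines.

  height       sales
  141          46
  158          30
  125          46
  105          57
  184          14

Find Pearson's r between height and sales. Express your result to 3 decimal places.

-0.975

n = 5, Σx = 713, Σy = 193, Σx² = 105351, Σy² = 8577, Σxy = 25537
nΣxy − ΣxΣy = 127685 − 137609 = -9924
nΣx² − (Σx)² = 526755 − 508369 = 18386; nΣy² − (Σy)² = 42885 − 37249 = 5636
r = -9924 / √(18386 × 5636) = -9924 / 10179.5627 ≈ -0.975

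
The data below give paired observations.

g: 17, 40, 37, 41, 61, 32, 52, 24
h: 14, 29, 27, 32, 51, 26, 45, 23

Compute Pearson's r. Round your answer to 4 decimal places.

0.9770

n = 8, Σg = 304, Σh = 247, Σg² = 12964, Σh² = 8621, Σgh = 10544
nΣgh − ΣgΣh = 84352 − 75088 = 9264
nΣg² − (Σg)² = 103712 − 92416 = 11296; nΣh² − (Σh)² = 68968 − 61009 = 7959
r = 9264 / √(11296 × 7959) = 9264 / 9481.8175 ≈ 0.9770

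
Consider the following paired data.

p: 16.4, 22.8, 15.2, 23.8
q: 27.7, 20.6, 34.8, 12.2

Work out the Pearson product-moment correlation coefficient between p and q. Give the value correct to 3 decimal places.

n = 4, Σp = 78.2, Σq = 95.3, Σp² = 1586.28, Σq² = 2551.53, Σpq = 1743.28
nΣpq − ΣpΣq = 6973.12 − 7452.46 = -479.34
nΣp² − (Σp)² = 6345.12 − 6115.24 = 229.88; nΣq² − (Σq)² = 10206.12 − 9082.09 = 1124.03
r = -479.34 / √(229.88 × 1124.03) = -479.34 / 508.3227 ≈ -0.943

-0.943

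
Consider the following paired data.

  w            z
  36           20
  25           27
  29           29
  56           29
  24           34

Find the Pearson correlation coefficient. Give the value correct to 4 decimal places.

-0.1872

n = 5, Σw = 170, Σz = 139, Σw² = 6474, Σz² = 3967, Σwz = 4676
nΣwz − ΣwΣz = 23380 − 23630 = -250
nΣw² − (Σw)² = 32370 − 28900 = 3470; nΣz² − (Σz)² = 19835 − 19321 = 514
r = -250 / √(3470 × 514) = -250 / 1335.5074 ≈ -0.1872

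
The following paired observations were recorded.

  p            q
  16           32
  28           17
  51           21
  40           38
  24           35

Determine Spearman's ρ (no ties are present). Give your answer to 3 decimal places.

Rank p: 1, 3, 5, 4, 2
Rank q: 3, 1, 2, 5, 4
d = rank(p) − rank(q): -2, 2, 3, -1, -2; Σd² = 22
ρ = 1 − 6Σd² / [n(n²−1)] = 1 − 6×22 / (5×24) = 1 − 132/120 ≈ -0.100

-0.100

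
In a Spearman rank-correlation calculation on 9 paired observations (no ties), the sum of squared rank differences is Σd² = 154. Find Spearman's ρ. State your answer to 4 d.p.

ρ = 1 − 6Σd² / [n(n²−1)] = 1 − 6×154 / (9×80)
  = 1 − 924/720 = 1 − 1.28333 ≈ -0.2833

-0.2833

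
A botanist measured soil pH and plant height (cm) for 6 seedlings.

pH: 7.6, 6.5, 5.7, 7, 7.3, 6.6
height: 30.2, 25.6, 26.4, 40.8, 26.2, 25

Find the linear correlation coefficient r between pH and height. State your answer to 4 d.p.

n = 6, Σx = 40.7, Σy = 174.2, Σx² = 278.35, Σy² = 5240.44, Σxy = 1188.26
nΣxy − ΣxΣy = 7129.56 − 7089.94 = 39.62
nΣx² − (Σx)² = 1670.1 − 1656.49 = 13.61; nΣy² − (Σy)² = 31442.64 − 30345.64 = 1097
r = 39.62 / √(13.61 × 1097) = 39.62 / 122.1891 ≈ 0.3243

0.3243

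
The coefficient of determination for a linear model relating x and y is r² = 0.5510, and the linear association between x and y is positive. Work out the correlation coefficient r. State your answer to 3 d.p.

0.742

|r| = √0.5510 = 0.742
The association is positive, so r = 0.742.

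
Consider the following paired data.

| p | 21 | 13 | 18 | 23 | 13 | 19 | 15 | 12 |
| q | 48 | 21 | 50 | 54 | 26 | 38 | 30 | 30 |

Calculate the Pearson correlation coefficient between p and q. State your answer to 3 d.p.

0.904

n = 8, Σp = 134, Σq = 297, Σp² = 2362, Σq² = 12081, Σpq = 5293
nΣpq − ΣpΣq = 42344 − 39798 = 2546
nΣp² − (Σp)² = 18896 − 17956 = 940; nΣq² − (Σq)² = 96648 − 88209 = 8439
r = 2546 / √(940 × 8439) = 2546 / 2816.4978 ≈ 0.904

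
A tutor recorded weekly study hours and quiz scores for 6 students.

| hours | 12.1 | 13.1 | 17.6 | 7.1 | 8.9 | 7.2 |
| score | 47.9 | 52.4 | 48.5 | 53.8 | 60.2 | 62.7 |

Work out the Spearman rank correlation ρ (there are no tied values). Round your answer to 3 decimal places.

Rank hours: 4, 5, 6, 1, 3, 2
Rank score: 1, 3, 2, 4, 5, 6
d = rank(hours) − rank(score): 3, 2, 4, -3, -2, -4; Σd² = 58
ρ = 1 − 6Σd² / [n(n²−1)] = 1 − 6×58 / (6×35) = 1 − 348/210 ≈ -0.657

-0.657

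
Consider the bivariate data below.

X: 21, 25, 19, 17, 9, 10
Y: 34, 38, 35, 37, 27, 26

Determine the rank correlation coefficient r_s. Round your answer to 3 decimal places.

0.714

Rank X: 5, 6, 4, 3, 1, 2
Rank Y: 3, 6, 4, 5, 2, 1
d = rank(X) − rank(Y): 2, 0, 0, -2, -1, 1; Σd² = 10
ρ = 1 − 6Σd² / [n(n²−1)] = 1 − 6×10 / (6×35) = 1 − 60/210 ≈ 0.714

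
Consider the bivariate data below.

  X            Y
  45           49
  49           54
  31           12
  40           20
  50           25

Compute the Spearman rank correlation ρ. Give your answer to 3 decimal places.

Rank X: 3, 4, 1, 2, 5
Rank Y: 4, 5, 1, 2, 3
d = rank(X) − rank(Y): -1, -1, 0, 0, 2; Σd² = 6
ρ = 1 − 6Σd² / [n(n²−1)] = 1 − 6×6 / (5×24) = 1 − 36/120 ≈ 0.700

0.700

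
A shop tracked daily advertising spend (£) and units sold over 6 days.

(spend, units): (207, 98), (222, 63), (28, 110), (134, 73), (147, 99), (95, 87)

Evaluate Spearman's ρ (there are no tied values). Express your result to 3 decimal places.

Rank spend: 5, 6, 1, 3, 4, 2
Rank units: 4, 1, 6, 2, 5, 3
d = rank(spend) − rank(units): 1, 5, -5, 1, -1, -1; Σd² = 54
ρ = 1 − 6Σd² / [n(n²−1)] = 1 − 6×54 / (6×35) = 1 − 324/210 ≈ -0.543

-0.543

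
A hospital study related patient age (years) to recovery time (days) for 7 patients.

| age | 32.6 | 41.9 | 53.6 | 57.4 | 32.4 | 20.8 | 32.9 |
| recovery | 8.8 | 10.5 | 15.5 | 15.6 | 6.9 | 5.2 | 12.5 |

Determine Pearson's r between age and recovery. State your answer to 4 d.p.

n = 7, Σx = 271.6, Σy = 75, Σx² = 11550.9, Σy² = 902.2, Σxy = 3196.04
nΣxy − ΣxΣy = 22372.28 − 20370 = 2002.28
nΣx² − (Σx)² = 80856.3 − 73766.56 = 7089.74; nΣy² − (Σy)² = 6315.4 − 5625 = 690.4
r = 2002.28 / √(7089.74 × 690.4) = 2002.28 / 2212.4097 ≈ 0.9050

0.9050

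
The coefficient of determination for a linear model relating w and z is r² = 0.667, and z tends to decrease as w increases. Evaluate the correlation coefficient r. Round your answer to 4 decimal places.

|r| = √0.667 = 0.8167
The association is negative, so r = −0.8167.

-0.8167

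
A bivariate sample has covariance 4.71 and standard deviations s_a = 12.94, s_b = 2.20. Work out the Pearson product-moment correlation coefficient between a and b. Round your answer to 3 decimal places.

r = Cov(a,b) / (s_a · s_b) = 4.71 / (12.94 × 2.20)
  = 4.71 / 28.4680 ≈ 0.165

0.165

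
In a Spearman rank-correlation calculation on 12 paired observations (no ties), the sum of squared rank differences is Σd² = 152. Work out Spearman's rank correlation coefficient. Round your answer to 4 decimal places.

0.4685

ρ = 1 − 6Σd² / [n(n²−1)] = 1 − 6×152 / (12×143)
  = 1 − 912/1716 = 1 − 0.53147 ≈ 0.4685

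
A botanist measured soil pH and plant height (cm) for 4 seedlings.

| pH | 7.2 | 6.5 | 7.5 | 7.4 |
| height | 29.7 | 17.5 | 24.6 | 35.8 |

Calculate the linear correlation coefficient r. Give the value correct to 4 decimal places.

n = 4, Σx = 28.6, Σy = 107.6, Σx² = 205.1, Σy² = 3075.14, Σxy = 777.01
nΣxy − ΣxΣy = 3108.04 − 3077.36 = 30.68
nΣx² − (Σx)² = 820.4 − 817.96 = 2.44; nΣy² − (Σy)² = 12300.56 − 11577.76 = 722.8
r = 30.68 / √(2.44 × 722.8) = 30.68 / 41.9956 ≈ 0.7306

0.7306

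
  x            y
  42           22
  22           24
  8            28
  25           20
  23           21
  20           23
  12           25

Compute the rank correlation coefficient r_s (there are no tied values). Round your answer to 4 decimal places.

-0.8571

Rank x: 7, 4, 1, 6, 5, 3, 2
Rank y: 3, 5, 7, 1, 2, 4, 6
d = rank(x) − rank(y): 4, -1, -6, 5, 3, -1, -4; Σd² = 104
ρ = 1 − 6Σd² / [n(n²−1)] = 1 − 6×104 / (7×48) = 1 − 624/336 ≈ -0.8571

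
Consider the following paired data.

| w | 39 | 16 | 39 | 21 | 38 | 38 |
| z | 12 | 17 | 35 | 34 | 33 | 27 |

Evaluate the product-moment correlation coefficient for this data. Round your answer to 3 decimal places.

0.137

n = 6, Σw = 191, Σz = 158, Σw² = 6627, Σz² = 4632, Σwz = 5099
nΣwz − ΣwΣz = 30594 − 30178 = 416
nΣw² − (Σw)² = 39762 − 36481 = 3281; nΣz² − (Σz)² = 27792 − 24964 = 2828
r = 416 / √(3281 × 2828) = 416 / 3046.0906 ≈ 0.137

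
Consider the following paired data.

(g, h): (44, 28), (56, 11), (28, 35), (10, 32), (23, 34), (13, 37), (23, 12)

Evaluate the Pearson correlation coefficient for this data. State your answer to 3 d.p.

n = 7, Σg = 197, Σh = 189, Σg² = 7183, Σh² = 5823, Σgh = 4687
nΣgh − ΣgΣh = 32809 − 37233 = -4424
nΣg² − (Σg)² = 50281 − 38809 = 11472; nΣh² − (Σh)² = 40761 − 35721 = 5040
r = -4424 / √(11472 × 5040) = -4424 / 7603.8727 ≈ -0.582

-0.582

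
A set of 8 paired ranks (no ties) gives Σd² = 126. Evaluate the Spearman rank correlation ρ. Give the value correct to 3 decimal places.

-0.500

ρ = 1 − 6Σd² / [n(n²−1)] = 1 − 6×126 / (8×63)
  = 1 − 756/504 = 1 − 1.5000 ≈ -0.500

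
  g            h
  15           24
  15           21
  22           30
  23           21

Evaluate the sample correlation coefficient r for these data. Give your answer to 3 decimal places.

0.325

n = 4, Σg = 75, Σh = 96, Σg² = 1463, Σh² = 2358, Σgh = 1818
nΣgh − ΣgΣh = 7272 − 7200 = 72
nΣg² − (Σg)² = 5852 − 5625 = 227; nΣh² − (Σh)² = 9432 − 9216 = 216
r = 72 / √(227 × 216) = 72 / 221.4317 ≈ 0.325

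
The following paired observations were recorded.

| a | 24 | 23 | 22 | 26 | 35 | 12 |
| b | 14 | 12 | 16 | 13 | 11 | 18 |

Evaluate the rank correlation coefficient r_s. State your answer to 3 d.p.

Rank a: 4, 3, 2, 5, 6, 1
Rank b: 4, 2, 5, 3, 1, 6
d = rank(a) − rank(b): 0, 1, -3, 2, 5, -5; Σd² = 64
ρ = 1 − 6Σd² / [n(n²−1)] = 1 − 6×64 / (6×35) = 1 − 384/210 ≈ -0.829

-0.829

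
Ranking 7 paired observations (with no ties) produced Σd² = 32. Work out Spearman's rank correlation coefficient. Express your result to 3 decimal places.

ρ = 1 − 6Σd² / [n(n²−1)] = 1 − 6×32 / (7×48)
  = 1 − 192/336 = 1 − 0.5714 ≈ 0.429

0.429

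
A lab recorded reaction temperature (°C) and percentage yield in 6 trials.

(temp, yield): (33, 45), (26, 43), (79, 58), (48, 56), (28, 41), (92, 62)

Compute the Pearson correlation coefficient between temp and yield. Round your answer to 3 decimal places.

0.937

n = 6, Σx = 306, Σy = 305, Σx² = 19558, Σy² = 15899, Σxy = 16725
nΣxy − ΣxΣy = 100350 − 93330 = 7020
nΣx² − (Σx)² = 117348 − 93636 = 23712; nΣy² − (Σy)² = 95394 − 93025 = 2369
r = 7020 / √(23712 × 2369) = 7020 / 7494.9135 ≈ 0.937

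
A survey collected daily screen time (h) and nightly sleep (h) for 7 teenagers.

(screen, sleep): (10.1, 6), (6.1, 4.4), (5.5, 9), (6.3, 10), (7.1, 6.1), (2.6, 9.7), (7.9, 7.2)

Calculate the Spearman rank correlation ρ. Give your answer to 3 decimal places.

-0.429

Rank screen: 7, 3, 2, 4, 5, 1, 6
Rank sleep: 2, 1, 5, 7, 3, 6, 4
d = rank(screen) − rank(sleep): 5, 2, -3, -3, 2, -5, 2; Σd² = 80
ρ = 1 − 6Σd² / [n(n²−1)] = 1 − 6×80 / (7×48) = 1 − 480/336 ≈ -0.429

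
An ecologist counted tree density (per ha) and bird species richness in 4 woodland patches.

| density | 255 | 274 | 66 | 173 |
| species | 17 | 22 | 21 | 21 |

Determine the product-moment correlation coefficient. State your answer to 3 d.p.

n = 4, Σx = 768, Σy = 81, Σx² = 174386, Σy² = 1655, Σxy = 15382
nΣxy − ΣxΣy = 61528 − 62208 = -680
nΣx² − (Σx)² = 697544 − 589824 = 107720; nΣy² − (Σy)² = 6620 − 6561 = 59
r = -680 / √(107720 × 59) = -680 / 2521.0077 ≈ -0.270

-0.270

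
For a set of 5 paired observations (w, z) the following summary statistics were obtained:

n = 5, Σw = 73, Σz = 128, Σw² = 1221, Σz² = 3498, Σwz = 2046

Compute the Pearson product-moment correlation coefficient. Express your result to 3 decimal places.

0.956

r = (nΣwz − ΣwΣz) / √[(nΣw² − (Σw)²)(nΣz² − (Σz)²)]
Numerator: 5×2046 − 73×128 = 886
Denominator: √[(6105 − 5329)(17490 − 16384)] = √[776 × 1106] = 926.4211
r = 886 / 926.4211 ≈ 0.956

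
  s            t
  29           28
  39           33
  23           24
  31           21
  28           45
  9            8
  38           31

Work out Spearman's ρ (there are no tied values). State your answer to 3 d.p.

0.500

Rank s: 4, 7, 2, 5, 3, 1, 6
Rank t: 4, 6, 3, 2, 7, 1, 5
d = rank(s) − rank(t): 0, 1, -1, 3, -4, 0, 1; Σd² = 28
ρ = 1 − 6Σd² / [n(n²−1)] = 1 − 6×28 / (7×48) = 1 − 168/336 ≈ 0.500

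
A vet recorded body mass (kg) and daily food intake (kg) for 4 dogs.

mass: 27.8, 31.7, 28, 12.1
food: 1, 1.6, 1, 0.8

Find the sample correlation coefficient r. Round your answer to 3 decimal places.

0.733

n = 4, Σx = 99.6, Σy = 4.4, Σx² = 2708.14, Σy² = 5.2, Σxy = 116.2
nΣxy − ΣxΣy = 464.8 − 438.24 = 26.56
nΣx² − (Σx)² = 10832.56 − 9920.16 = 912.4; nΣy² − (Σy)² = 20.8 − 19.36 = 1.44
r = 26.56 / √(912.4 × 1.44) = 26.56 / 36.2472 ≈ 0.733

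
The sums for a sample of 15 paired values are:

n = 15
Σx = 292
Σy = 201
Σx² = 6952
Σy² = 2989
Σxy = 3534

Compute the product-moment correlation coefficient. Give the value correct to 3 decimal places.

-0.619

r = (nΣxy − ΣxΣy) / √[(nΣx² − (Σx)²)(nΣy² − (Σy)²)]
Numerator: 15×3534 − 292×201 = -5682
Denominator: √[(104280 − 85264)(44835 − 40401)] = √[19016 × 4434] = 9182.4258
r = -5682 / 9182.4258 ≈ -0.619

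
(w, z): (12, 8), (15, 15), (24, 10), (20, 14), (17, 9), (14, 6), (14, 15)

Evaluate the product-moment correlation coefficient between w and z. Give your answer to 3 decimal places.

n = 7, Σw = 116, Σz = 77, Σw² = 2026, Σz² = 927, Σwz = 1288
nΣwz − ΣwΣz = 9016 − 8932 = 84
nΣw² − (Σw)² = 14182 − 13456 = 726; nΣz² − (Σz)² = 6489 − 5929 = 560
r = 84 / √(726 × 560) = 84 / 637.6206 ≈ 0.132

0.132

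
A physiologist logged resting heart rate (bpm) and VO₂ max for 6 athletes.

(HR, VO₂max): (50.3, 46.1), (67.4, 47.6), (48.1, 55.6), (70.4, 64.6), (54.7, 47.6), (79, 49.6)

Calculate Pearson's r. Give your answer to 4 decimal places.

n = 6, Σx = 369.9, Σy = 311.1, Σx² = 23575.71, Σy² = 16381.41, Σxy = 19271.39
nΣxy − ΣxΣy = 115628.34 − 115075.89 = 552.45
nΣx² − (Σx)² = 141454.26 − 136826.01 = 4628.25; nΣy² − (Σy)² = 98288.46 − 96783.21 = 1505.25
r = 552.45 / √(4628.25 × 1505.25) = 552.45 / 2639.4456 ≈ 0.2093

0.2093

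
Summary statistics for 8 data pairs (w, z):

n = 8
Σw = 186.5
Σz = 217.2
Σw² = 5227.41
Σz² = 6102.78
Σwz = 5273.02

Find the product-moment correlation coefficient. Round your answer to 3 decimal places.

r = (nΣwz − ΣwΣz) / √[(nΣw² − (Σw)²)(nΣz² − (Σz)²)]
Numerator: 8×5273.02 − 186.5×217.2 = 1676.36
Denominator: √[(41819.28 − 34782.25)(48822.24 − 47175.84)] = √[7037.03 × 1646.4] = 3403.7870
r = 1676.36 / 3403.7870 ≈ 0.492

0.492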